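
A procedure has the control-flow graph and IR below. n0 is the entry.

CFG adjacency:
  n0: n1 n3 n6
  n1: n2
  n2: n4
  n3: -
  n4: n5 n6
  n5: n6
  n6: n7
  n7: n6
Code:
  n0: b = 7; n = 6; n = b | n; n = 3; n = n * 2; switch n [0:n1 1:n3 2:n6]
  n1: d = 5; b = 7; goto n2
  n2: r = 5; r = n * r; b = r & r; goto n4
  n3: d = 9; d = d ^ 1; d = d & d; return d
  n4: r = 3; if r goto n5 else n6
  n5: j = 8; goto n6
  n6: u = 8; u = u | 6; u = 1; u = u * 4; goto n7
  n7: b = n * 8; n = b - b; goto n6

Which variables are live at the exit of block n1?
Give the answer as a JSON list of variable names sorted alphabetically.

Answer: ["n"]

Working:
Per-block:
  n0: def={b,n} ue=∅
  n1: def={b,d} ue=∅
  n2: def={b,r} ue={n}
  n3: def={d} ue=∅
  n4: def={r} ue=∅
  n5: def={j} ue=∅
  n6: def={u} ue=∅
  n7: def={b,n} ue={n}

Live sets:
  live n0: ∅→{n}
  live n1: {n}→{n}
  live n2: {n}→{n}
  live n3: ∅→∅
  live n4: {n}→{n}
  live n5: {n}→{n}
  live n6: {n}→{n}
  live n7: {n}→{n}

live-out(n1) = ["n"]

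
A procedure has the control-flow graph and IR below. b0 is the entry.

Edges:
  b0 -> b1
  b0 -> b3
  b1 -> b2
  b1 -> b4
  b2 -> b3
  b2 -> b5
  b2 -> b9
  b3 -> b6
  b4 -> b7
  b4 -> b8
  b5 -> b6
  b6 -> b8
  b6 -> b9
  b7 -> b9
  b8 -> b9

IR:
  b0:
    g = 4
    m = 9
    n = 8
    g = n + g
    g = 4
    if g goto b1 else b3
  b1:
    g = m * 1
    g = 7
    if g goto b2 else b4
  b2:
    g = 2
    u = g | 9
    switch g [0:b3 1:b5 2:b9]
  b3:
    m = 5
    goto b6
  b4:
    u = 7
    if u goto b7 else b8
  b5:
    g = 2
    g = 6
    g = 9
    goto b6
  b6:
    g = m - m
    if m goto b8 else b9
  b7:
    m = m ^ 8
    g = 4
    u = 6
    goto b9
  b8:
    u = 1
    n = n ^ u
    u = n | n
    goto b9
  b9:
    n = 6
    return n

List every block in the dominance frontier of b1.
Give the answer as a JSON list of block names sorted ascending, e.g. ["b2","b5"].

idom tree: b1←b0 b2←b1 b3←b0 b4←b1 b5←b2 b6←b0 b7←b4 b8←b0 b9←b0
Dom at joins:
  b3: preds {b0,b2}: {b0} ∩ {b0,b1,b2} = {b0}; idom=b0
  b6: preds {b3,b5}: {b0,b3} ∩ {b0,b1,b2,b5} = {b0}; idom=b0
  b8: preds {b4,b6}: {b0,b1,b4} ∩ {b0,b6} = {b0}; idom=b0
  b9: preds {b2,b6,b7,b8}: {b0,b1,b2} ∩ {b0,b6} ∩ {b0,b1,b4,b7} ∩ {b0,b8} = {b0}; idom=b0

DF walk-up:
  b3←b0: walk · to b0
  b3←b2: walk b2→b1 to b0
  b6←b3: walk b3 to b0
  b6←b5: walk b5→b2→b1 to b0
  b8←b4: walk b4→b1 to b0
  b8←b6: walk b6 to b0
  b9←b2: walk b2→b1 to b0
  b9←b6: walk b6 to b0
  b9←b7: walk b7→b4→b1 to b0
  b9←b8: walk b8 to b0
  b0 → ∅
  b1 → {b3,b6,b8,b9}
  b2 → {b3,b6,b9}
  b3 → {b6}
  b4 → {b8,b9}
  b5 → {b6}
  b6 → {b8,b9}
  b7 → {b9}
  b8 → {b9}
  b9 → ∅

DF(b1) = ["b3", "b6", "b8", "b9"]

Answer: ["b3", "b6", "b8", "b9"]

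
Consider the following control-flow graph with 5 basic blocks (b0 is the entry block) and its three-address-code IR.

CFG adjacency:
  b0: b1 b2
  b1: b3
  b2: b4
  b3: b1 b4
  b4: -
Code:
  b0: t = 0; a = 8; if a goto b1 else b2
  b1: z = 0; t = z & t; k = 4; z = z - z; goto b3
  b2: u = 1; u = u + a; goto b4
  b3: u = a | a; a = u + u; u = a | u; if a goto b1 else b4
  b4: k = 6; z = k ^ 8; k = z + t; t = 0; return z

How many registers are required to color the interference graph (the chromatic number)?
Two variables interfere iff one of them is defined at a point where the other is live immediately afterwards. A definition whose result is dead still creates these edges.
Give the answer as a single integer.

Answer: 4

Working:
def/use:
  b0: {a,t} / ∅
  b1: {k,t,z} / {t}
  b2: {u} / {a}
  b3: {a,u} / {a}
  b4: {k,t,z} / {t}

Live sets:
  b0 li=∅ lo={a,t}
  b1 li={a,t} lo={a,t}
  b2 li={a,t} lo={t}
  b3 li={a,t} lo={a,t}
  b4 li={t} lo=∅

Interference:
  a↔{k,t,u,z}
  k↔{a,t,z}
  t↔{a,k,u,z}
  u↔{a,t}
  z↔{a,k,t}

Chromatic number:
  lower bound: {a,k,t,z} mutually conflict ⇒ χ ≥ 4
  assign a→c0 k→c2 t→c1 u→c2 z→c3 — no edge inside a register ⇒ χ ≤ 4
  χ = 4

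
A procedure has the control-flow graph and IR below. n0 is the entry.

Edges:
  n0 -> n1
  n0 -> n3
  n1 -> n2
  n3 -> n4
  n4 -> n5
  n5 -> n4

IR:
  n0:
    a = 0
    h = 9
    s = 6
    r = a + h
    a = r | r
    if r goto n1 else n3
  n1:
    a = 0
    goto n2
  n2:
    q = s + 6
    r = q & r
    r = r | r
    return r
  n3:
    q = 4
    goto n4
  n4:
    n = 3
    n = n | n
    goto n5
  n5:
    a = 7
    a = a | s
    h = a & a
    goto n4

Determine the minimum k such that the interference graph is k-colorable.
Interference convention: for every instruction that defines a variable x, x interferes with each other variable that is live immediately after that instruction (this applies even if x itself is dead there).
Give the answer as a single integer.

Block summaries:
  n0: {a,h,r,s} / ∅
  n1: {a} / ∅
  n2: {q,r} / {r,s}
  n3: {q} / ∅
  n4: {n} / ∅
  n5: {a,h} / {s}

Liveness:
  n0 li=∅ lo={r,s}
  n1 li={r,s} lo={r,s}
  n2 li={r,s} lo=∅
  n3 li={s} lo={s}
  n4 li={s} lo={s}
  n5 li={s} lo={s}

Interfere edges:
  a — {h,r,s}
  h — {a,s}
  n — {s}
  q — {r,s}
  r — {a,q,s}
  s — {a,h,n,q,r}

Registers:
  {a,h,s} pairwise interfere (3-clique) ⇒ χ ≥ 3
  assign a→c1 h→c2 n→c1 q→c1 r→c2 s→c0 — no edge inside a register ⇒ χ ≤ 3
  χ = 3

Answer: 3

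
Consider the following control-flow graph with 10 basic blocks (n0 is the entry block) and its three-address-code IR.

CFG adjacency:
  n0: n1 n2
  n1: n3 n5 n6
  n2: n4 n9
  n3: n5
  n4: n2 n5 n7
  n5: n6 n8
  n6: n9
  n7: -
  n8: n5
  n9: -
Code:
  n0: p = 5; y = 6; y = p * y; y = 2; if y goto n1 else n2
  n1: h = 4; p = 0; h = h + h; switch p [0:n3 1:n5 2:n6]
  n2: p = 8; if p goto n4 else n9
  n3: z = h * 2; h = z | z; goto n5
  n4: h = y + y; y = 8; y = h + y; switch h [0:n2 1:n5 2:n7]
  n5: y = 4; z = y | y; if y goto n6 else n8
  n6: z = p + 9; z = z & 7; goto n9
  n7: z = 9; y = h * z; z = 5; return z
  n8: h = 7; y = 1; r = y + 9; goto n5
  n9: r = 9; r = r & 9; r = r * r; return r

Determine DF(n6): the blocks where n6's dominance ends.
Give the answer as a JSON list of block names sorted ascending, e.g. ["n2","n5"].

Answer: ["n9"]

Analysis:
idom tree: n1←n0 n2←n0 n3←n1 n4←n2 n5←n0 n6←n0 n7←n4 n8←n5 n9←n0
Dom at joins:
  n2: preds {n0,n4}: {n0} ∩ {n0,n2,n4} = {n0}; idom=n0
  n5: preds {n1,n3,n4,n8}: {n0,n1} ∩ {n0,n1,n3} ∩ {n0,n2,n4} ∩ {n0,n5,n8} = {n0}; idom=n0
  n6: preds {n1,n5}: {n0,n1} ∩ {n0,n5} = {n0}; idom=n0
  n9: preds {n2,n6}: {n0,n2} ∩ {n0,n6} = {n0}; idom=n0

Frontier:
  join n2 pred n0: · stop@n0
  join n2 pred n4: n4→n2 stop@n0
  join n5 pred n1: n1 stop@n0
  join n5 pred n3: n3→n1 stop@n0
  join n5 pred n4: n4→n2 stop@n0
  join n5 pred n8: n8→n5 stop@n0
  join n6 pred n1: n1 stop@n0
  join n6 pred n5: n5 stop@n0
  join n9 pred n2: n2 stop@n0
  join n9 pred n6: n6 stop@n0
  DF(n0)=∅
  DF(n1)={n5,n6}
  DF(n2)={n2,n5,n9}
  DF(n3)={n5}
  DF(n4)={n2,n5}
  DF(n5)={n5,n6}
  DF(n6)={n9}
  DF(n7)=∅
  DF(n8)={n5}
  DF(n9)=∅

DF(n6) = ["n9"]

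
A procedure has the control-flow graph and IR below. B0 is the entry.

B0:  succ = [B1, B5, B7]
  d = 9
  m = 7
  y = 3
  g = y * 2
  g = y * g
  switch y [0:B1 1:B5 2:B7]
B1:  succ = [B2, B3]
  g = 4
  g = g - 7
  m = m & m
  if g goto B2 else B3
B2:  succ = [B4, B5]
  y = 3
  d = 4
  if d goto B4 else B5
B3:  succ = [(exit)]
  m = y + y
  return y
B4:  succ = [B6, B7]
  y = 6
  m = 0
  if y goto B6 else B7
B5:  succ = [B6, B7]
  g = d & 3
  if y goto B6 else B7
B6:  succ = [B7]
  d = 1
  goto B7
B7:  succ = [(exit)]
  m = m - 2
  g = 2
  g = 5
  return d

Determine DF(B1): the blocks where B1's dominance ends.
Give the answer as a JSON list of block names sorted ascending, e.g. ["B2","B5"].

idom tree: B1←B0 B2←B1 B3←B1 B4←B2 B5←B0 B6←B0 B7←B0
Dom at joins:
  B5: preds {B0,B2}: {B0} ∩ {B0,B1,B2} = {B0}; idom=B0
  B6: preds {B4,B5}: {B0,B1,B2,B4} ∩ {B0,B5} = {B0}; idom=B0
  B7: preds {B0,B4,B5,B6}: {B0} ∩ {B0,B1,B2,B4} ∩ {B0,B5} ∩ {B0,B6} = {B0}; idom=B0

DF derivation:
  join B5 pred B0: · stop@B0
  join B5 pred B2: B2→B1 stop@B0
  join B6 pred B4: B4→B2→B1 stop@B0
  join B6 pred B5: B5 stop@B0
  join B7 pred B0: · stop@B0
  join B7 pred B4: B4→B2→B1 stop@B0
  join B7 pred B5: B5 stop@B0
  join B7 pred B6: B6 stop@B0
  B0 → ∅
  B1 → {B5,B6,B7}
  B2 → {B5,B6,B7}
  B3 → ∅
  B4 → {B6,B7}
  B5 → {B6,B7}
  B6 → {B7}
  B7 → ∅

DF(B1) = ["B5", "B6", "B7"]

Answer: ["B5", "B6", "B7"]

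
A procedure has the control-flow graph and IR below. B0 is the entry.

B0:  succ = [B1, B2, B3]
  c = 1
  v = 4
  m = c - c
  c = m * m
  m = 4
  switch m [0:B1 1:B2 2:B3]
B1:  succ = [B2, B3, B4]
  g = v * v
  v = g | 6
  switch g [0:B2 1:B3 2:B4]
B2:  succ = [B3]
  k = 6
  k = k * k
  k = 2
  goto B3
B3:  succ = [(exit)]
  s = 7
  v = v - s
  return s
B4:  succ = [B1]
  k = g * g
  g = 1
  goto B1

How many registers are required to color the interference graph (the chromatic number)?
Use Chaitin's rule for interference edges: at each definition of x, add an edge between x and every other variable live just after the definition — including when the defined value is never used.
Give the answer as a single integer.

Per-block:
  B0: def={c,m,v} ue=∅
  B1: def={g,v} ue={v}
  B2: def={k} ue=∅
  B3: def={s,v} ue={v}
  B4: def={g,k} ue={g}

Liveness:
  B0 li=∅ lo={v}
  B1 li={v} lo={g,v}
  B2 li={v} lo={v}
  B3 li={v} lo=∅
  B4 li={g,v} lo={v}

Interfere edges:
  c — {v}
  g — {v}
  k — {v}
  m — {v}
  s — {v}
  v — {c,g,k,m,s}

Chromatic number:
  {c,v} pairwise interfere (2-clique) ⇒ χ ≥ 2
  assign c→R1 g→R1 k→R1 m→R1 s→R1 v→R0 — no edge inside a register ⇒ χ ≤ 2
  χ = 2

Answer: 2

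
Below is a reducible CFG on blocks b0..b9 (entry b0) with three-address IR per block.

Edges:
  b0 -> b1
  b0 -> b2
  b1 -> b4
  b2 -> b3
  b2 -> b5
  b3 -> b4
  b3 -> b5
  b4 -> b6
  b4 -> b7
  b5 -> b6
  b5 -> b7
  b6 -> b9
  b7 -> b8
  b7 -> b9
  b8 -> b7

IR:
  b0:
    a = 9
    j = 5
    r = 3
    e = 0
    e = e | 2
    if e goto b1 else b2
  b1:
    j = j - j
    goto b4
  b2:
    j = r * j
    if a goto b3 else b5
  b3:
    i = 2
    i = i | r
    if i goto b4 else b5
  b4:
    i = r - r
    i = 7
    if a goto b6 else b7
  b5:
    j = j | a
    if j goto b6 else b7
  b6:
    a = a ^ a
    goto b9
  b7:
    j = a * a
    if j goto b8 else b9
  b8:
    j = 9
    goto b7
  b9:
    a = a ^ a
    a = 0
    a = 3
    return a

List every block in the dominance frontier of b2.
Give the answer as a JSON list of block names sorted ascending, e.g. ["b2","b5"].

Answer: ["b4", "b6", "b7"]

Analysis:
idom tree: b1←b0 b2←b0 b3←b2 b4←b0 b5←b2 b6←b0 b7←b0 b8←b7 b9←b0
Dom at joins:
  b4: preds {b1,b3}: {b0,b1} ∩ {b0,b2,b3} = {b0}; idom=b0
  b5: preds {b2,b3}: {b0,b2} ∩ {b0,b2,b3} = {b0,b2}; idom=b2
  b6: preds {b4,b5}: {b0,b4} ∩ {b0,b2,b5} = {b0}; idom=b0
  b7: preds {b4,b5,b8}: {b0,b4} ∩ {b0,b2,b5} ∩ {b0,b7,b8} = {b0}; idom=b0
  b9: preds {b6,b7}: {b0,b6} ∩ {b0,b7} = {b0}; idom=b0

DF derivation:
  join b4 pred b1: b1 stop@b0
  join b4 pred b3: b3→b2 stop@b0
  join b5 pred b2: · stop@b2
  join b5 pred b3: b3 stop@b2
  join b6 pred b4: b4 stop@b0
  join b6 pred b5: b5→b2 stop@b0
  join b7 pred b4: b4 stop@b0
  join b7 pred b5: b5→b2 stop@b0
  join b7 pred b8: b8→b7 stop@b0
  join b9 pred b6: b6 stop@b0
  join b9 pred b7: b7 stop@b0
  b0: DF=∅
  b1: DF={b4}
  b2: DF={b4,b6,b7}
  b3: DF={b4,b5}
  b4: DF={b6,b7}
  b5: DF={b6,b7}
  b6: DF={b9}
  b7: DF={b7,b9}
  b8: DF={b7}
  b9: DF=∅

DF(b2) = ["b4", "b6", "b7"]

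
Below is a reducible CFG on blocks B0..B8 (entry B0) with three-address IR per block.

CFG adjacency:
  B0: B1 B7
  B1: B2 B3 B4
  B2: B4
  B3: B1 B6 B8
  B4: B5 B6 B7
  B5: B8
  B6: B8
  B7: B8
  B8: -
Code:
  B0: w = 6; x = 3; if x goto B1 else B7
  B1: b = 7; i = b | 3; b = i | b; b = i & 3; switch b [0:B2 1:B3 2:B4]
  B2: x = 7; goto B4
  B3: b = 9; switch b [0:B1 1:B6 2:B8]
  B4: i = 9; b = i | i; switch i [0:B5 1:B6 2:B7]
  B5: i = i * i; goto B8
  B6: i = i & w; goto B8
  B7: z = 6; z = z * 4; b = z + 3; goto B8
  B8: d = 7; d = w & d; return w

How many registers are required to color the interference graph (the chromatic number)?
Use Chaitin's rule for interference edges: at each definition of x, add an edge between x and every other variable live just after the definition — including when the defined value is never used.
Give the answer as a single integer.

Answer: 3

Derivation:
Per-block:
  B0: def={w,x} ue=∅
  B1: def={b,i} ue=∅
  B2: def={x} ue=∅
  B3: def={b} ue=∅
  B4: def={b,i} ue=∅
  B5: def={i} ue={i}
  B6: def={i} ue={i,w}
  B7: def={b,z} ue=∅
  B8: def={d} ue={w}

Backward fixpoint:
  B0: in=∅ out={w}
  B1: in={w} out={i,w}
  B2: in={w} out={w}
  B3: in={i,w} out={i,w}
  B4: in={w} out={i,w}
  B5: in={i,w} out={w}
  B6: in={i,w} out={w}
  B7: in={w} out={w}
  B8: in={w} out=∅

Conflict graph:
  b: {i,w}
  d: {w}
  i: {b,w}
  w: {b,d,i,x,z}
  x: {w}
  z: {w}

Chromatic number:
  clique {b,i,w} ⇒ need ≥ 3
  3-colouring: r0={w}  r1={b,d,x,z}  r2={i}
  χ = 3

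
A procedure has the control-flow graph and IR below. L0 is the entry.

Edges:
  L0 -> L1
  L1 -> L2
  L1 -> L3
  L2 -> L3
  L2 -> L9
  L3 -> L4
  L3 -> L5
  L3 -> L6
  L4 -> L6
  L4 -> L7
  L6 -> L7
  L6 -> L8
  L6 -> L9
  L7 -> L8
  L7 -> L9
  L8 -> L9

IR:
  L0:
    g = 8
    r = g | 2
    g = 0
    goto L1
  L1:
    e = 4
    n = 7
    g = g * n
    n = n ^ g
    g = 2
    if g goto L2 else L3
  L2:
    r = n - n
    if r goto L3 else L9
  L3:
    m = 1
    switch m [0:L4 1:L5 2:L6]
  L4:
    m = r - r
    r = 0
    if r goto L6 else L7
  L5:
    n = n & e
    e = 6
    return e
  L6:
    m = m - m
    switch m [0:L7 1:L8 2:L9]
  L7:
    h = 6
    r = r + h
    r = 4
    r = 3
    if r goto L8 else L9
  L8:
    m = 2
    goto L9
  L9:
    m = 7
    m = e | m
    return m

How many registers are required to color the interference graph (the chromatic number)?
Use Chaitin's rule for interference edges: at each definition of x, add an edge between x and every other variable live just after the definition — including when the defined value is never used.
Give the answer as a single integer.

Answer: 4

Derivation:
Per-block:
  L0: def={g,r} ue=∅
  L1: def={e,g,n} ue={g}
  L2: def={r} ue={n}
  L3: def={m} ue=∅
  L4: def={m,r} ue={r}
  L5: def={e,n} ue={e,n}
  L6: def={m} ue={m}
  L7: def={h,r} ue={r}
  L8: def={m} ue=∅
  L9: def={m} ue={e}

Backward fixpoint:
  L0 li=∅ lo={g,r}
  L1 li={g,r} lo={e,n,r}
  L2 li={e,n} lo={e,n,r}
  L3 li={e,n,r} lo={e,m,n,r}
  L4 li={e,r} lo={e,m,r}
  L5 li={e,n} lo=∅
  L6 li={e,m,r} lo={e,r}
  L7 li={e,r} lo={e}
  L8 li={e} lo={e}
  L9 li={e} lo=∅

Interference:
  e — {g,h,m,n,r}
  g — {e,n,r}
  h — {e,r}
  m — {e,n,r}
  n — {e,g,m,r}
  r — {e,g,h,m,n}

Chromatic number:
  lower bound: {e,g,n,r} mutually conflict ⇒ χ ≥ 4
  4-colouring: r0={e}  r1={r}  r2={h,n}  r3={g,m}
  χ = 4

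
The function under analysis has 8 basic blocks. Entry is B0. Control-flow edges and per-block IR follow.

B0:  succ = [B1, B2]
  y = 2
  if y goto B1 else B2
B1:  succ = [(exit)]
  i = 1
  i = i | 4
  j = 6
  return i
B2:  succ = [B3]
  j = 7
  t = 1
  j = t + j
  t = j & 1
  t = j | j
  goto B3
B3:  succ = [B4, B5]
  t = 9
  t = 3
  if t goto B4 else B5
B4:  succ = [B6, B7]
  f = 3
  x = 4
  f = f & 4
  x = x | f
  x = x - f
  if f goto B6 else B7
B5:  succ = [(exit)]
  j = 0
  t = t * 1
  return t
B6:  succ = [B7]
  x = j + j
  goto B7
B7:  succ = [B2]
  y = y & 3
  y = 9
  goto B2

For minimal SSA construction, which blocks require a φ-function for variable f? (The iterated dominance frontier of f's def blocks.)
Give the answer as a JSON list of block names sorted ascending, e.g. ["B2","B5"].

idom tree: B1←B0 B2←B0 B3←B2 B4←B3 B5←B3 B6←B4 B7←B4
Join-block Dom:
  B2: preds {B0,B7}: {B0} ∩ {B0,B2,B3,B4,B7} = {B0}; idom=B0
  B7: preds {B4,B6}: {B0,B2,B3,B4} ∩ {B0,B2,B3,B4,B6} = {B0,B2,B3,B4}; idom=B4

DF walk-up:
  B2←B0: walk · to B0
  B2←B7: walk B7→B4→B3→B2 to B0
  B7←B4: walk · to B4
  B7←B6: walk B6 to B4
  B0: DF=∅
  B1: DF=∅
  B2: DF={B2}
  B3: DF={B2}
  B4: DF={B2}
  B5: DF=∅
  B6: DF={B7}
  B7: DF={B2}

φ for f: defs {B4}
  DF⁺ = {B2}

Answer: ["B2"]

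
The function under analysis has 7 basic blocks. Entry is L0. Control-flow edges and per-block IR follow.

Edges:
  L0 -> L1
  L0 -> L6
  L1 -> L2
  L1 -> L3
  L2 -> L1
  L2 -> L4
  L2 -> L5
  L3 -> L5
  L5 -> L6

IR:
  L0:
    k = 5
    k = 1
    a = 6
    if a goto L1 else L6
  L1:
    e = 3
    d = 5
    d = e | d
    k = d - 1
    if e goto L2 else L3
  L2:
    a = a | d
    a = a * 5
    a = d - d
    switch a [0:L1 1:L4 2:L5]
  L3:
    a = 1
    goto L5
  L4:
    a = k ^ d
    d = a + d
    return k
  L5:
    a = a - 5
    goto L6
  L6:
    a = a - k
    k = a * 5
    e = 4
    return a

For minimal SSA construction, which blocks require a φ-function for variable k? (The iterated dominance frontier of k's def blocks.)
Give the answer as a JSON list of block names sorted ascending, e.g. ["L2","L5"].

Answer: ["L1", "L6"]

Derivation:
idom tree: L1←L0 L2←L1 L3←L1 L4←L2 L5←L1 L6←L0
Dom at joins:
  L1: preds {L0,L2}: {L0} ∩ {L0,L1,L2} = {L0}; idom=L0
  L5: preds {L2,L3}: {L0,L1,L2} ∩ {L0,L1,L3} = {L0,L1}; idom=L1
  L6: preds {L0,L5}: {L0} ∩ {L0,L1,L5} = {L0}; idom=L0

DF derivation:
  join L1 pred L0: · stop@L0
  join L1 pred L2: L2→L1 stop@L0
  join L5 pred L2: L2 stop@L1
  join L5 pred L3: L3 stop@L1
  join L6 pred L0: · stop@L0
  join L6 pred L5: L5→L1 stop@L0
  L0: DF=∅
  L1: DF={L1,L6}
  L2: DF={L1,L5}
  L3: DF={L5}
  L4: DF=∅
  L5: DF={L6}
  L6: DF=∅

φ for k: defs {L0,L1,L6}
  DF⁺ = {L1,L6}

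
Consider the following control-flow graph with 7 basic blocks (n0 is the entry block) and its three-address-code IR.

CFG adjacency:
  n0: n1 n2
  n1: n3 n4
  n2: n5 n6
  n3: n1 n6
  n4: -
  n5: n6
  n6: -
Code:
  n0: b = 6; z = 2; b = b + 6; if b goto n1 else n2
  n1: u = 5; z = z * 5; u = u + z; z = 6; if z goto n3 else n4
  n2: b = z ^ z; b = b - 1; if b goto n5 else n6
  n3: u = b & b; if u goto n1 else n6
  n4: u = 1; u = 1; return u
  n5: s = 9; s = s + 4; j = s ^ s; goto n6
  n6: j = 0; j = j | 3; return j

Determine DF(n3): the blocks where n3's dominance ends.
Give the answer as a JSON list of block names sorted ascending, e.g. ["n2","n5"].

Answer: ["n1", "n6"]

Working:
idom tree: n1←n0 n2←n0 n3←n1 n4←n1 n5←n2 n6←n0
Dom at joins:
  n1: preds {n0,n3}: {n0} ∩ {n0,n1,n3} = {n0}; idom=n0
  n6: preds {n2,n3,n5}: {n0,n2} ∩ {n0,n1,n3} ∩ {n0,n2,n5} = {n0}; idom=n0

DF derivation:
  n1←n0: walk · to n0
  n1←n3: walk n3→n1 to n0
  n6←n2: walk n2 to n0
  n6←n3: walk n3→n1 to n0
  n6←n5: walk n5→n2 to n0
  n0 → ∅
  n1 → {n1,n6}
  n2 → {n6}
  n3 → {n1,n6}
  n4 → ∅
  n5 → {n6}
  n6 → ∅

DF(n3) = ["n1", "n6"]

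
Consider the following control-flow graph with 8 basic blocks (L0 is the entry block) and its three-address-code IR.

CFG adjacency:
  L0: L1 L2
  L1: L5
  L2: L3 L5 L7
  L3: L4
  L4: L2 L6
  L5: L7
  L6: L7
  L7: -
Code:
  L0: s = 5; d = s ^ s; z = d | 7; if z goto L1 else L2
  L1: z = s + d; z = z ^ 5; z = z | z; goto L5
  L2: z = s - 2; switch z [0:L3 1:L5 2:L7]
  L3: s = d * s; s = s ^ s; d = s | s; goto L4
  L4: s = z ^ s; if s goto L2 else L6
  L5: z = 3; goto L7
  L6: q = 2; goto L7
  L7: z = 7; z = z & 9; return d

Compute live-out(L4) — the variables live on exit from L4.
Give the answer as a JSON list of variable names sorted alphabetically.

def/use:
  L0: {d,s,z} / ∅
  L1: {z} / {d,s}
  L2: {z} / {s}
  L3: {d,s} / {d,s}
  L4: {s} / {s,z}
  L5: {z} / ∅
  L6: {q} / ∅
  L7: {z} / {d}

Liveness:
  live L0: ∅→{d,s}
  live L1: {d,s}→{d}
  live L2: {d,s}→{d,s,z}
  live L3: {d,s,z}→{d,s,z}
  live L4: {d,s,z}→{d,s}
  live L5: {d}→{d}
  live L6: {d}→{d}
  live L7: {d}→∅

live-out(L4) = ["d", "s"]

Answer: ["d", "s"]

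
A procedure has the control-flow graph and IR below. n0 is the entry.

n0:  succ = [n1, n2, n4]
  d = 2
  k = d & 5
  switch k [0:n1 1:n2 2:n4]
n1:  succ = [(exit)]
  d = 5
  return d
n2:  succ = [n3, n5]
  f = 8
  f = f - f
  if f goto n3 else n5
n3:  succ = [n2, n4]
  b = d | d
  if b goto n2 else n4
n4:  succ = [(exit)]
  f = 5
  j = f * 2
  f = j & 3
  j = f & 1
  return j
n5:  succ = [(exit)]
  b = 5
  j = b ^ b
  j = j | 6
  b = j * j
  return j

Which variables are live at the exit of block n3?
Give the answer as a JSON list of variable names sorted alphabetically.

Per-block:
  n0: def={d,k} ue=∅
  n1: def={d} ue=∅
  n2: def={f} ue=∅
  n3: def={b} ue={d}
  n4: def={f,j} ue=∅
  n5: def={b,j} ue=∅

Backward fixpoint:
  live n0: ∅→{d}
  live n1: ∅→∅
  live n2: {d}→{d}
  live n3: {d}→{d}
  live n4: ∅→∅
  live n5: ∅→∅

live-out(n3) = ["d"]

Answer: ["d"]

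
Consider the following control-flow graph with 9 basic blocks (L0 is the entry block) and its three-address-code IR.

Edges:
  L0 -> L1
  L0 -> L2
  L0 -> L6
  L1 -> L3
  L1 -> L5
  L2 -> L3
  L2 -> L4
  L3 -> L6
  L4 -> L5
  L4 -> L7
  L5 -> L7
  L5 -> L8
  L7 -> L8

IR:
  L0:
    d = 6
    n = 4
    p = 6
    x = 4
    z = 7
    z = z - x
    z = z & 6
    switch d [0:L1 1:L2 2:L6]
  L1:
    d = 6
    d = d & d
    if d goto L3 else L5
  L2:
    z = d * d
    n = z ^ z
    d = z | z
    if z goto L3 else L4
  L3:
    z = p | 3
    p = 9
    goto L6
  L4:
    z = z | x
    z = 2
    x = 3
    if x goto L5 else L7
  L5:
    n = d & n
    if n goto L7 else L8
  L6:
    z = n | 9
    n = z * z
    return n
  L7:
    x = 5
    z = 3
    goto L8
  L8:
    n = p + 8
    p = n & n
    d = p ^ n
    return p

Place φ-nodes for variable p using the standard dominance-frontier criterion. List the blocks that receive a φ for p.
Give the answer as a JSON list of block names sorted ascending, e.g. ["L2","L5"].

Answer: ["L6"]

Derivation:
idom tree: L1←L0 L2←L0 L3←L0 L4←L2 L5←L0 L6←L0 L7←L0 L8←L0
Join-block Dom:
  L3: preds {L1,L2}: {L0,L1} ∩ {L0,L2} = {L0}; idom=L0
  L5: preds {L1,L4}: {L0,L1} ∩ {L0,L2,L4} = {L0}; idom=L0
  L6: preds {L0,L3}: {L0} ∩ {L0,L3} = {L0}; idom=L0
  L7: preds {L4,L5}: {L0,L2,L4} ∩ {L0,L5} = {L0}; idom=L0
  L8: preds {L5,L7}: {L0,L5} ∩ {L0,L7} = {L0}; idom=L0

DF derivation:
  join L3 pred L1: L1 stop@L0
  join L3 pred L2: L2 stop@L0
  join L5 pred L1: L1 stop@L0
  join L5 pred L4: L4→L2 stop@L0
  join L6 pred L0: · stop@L0
  join L6 pred L3: L3 stop@L0
  join L7 pred L4: L4→L2 stop@L0
  join L7 pred L5: L5 stop@L0
  join L8 pred L5: L5 stop@L0
  join L8 pred L7: L7 stop@L0
  DF(L0)=∅
  DF(L1)={L3,L5}
  DF(L2)={L3,L5,L7}
  DF(L3)={L6}
  DF(L4)={L5,L7}
  DF(L5)={L7,L8}
  DF(L6)=∅
  DF(L7)={L8}
  DF(L8)=∅

φ for p: defs {L0,L3,L8}
  DF⁺ = {L6}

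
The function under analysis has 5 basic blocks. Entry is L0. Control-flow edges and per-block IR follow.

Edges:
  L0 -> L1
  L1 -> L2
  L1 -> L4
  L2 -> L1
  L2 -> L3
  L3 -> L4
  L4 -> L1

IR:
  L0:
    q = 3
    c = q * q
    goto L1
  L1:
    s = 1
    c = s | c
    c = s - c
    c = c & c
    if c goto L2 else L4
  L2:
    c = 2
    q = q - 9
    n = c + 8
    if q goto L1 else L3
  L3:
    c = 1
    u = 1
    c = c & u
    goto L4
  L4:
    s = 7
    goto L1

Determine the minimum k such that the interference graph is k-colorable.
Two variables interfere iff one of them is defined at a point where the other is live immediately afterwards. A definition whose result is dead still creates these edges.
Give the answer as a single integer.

Per-block:
  L0: def={c,q} ue=∅
  L1: def={c,s} ue={c}
  L2: def={c,n,q} ue={q}
  L3: def={c,u} ue=∅
  L4: def={s} ue=∅

Backward fixpoint:
  L0 li=∅ lo={c,q}
  L1 li={c,q} lo={c,q}
  L2 li={q} lo={c,q}
  L3 li={q} lo={c,q}
  L4 li={c,q} lo={c,q}

Interference:
  c↔{n,q,s,u}
  n↔{c,q}
  q↔{c,n,s,u}
  s↔{c,q}
  u↔{c,q}

Registers:
  lower bound: {c,n,q} mutually conflict ⇒ χ ≥ 3
  assign c→c0 n→c2 q→c1 s→c2 u→c2 — no edge inside a register ⇒ χ ≤ 3
  χ = 3

Answer: 3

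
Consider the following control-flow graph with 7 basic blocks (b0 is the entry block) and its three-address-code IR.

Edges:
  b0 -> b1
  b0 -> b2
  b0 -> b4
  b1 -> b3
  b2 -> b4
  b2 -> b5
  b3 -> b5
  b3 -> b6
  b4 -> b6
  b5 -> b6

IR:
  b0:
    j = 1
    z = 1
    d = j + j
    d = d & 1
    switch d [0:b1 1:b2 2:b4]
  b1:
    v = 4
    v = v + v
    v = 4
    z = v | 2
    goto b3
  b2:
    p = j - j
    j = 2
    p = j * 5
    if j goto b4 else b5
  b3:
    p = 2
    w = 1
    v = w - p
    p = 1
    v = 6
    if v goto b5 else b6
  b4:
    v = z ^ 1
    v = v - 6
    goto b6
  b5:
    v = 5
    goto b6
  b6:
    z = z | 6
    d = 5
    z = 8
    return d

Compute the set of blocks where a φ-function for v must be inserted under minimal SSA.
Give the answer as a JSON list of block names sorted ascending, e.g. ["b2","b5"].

Answer: ["b5", "b6"]

Derivation:
idom tree: b1←b0 b2←b0 b3←b1 b4←b0 b5←b0 b6←b0
Join-block Dom:
  b4: preds {b0,b2}: {b0} ∩ {b0,b2} = {b0}; idom=b0
  b5: preds {b2,b3}: {b0,b2} ∩ {b0,b1,b3} = {b0}; idom=b0
  b6: preds {b3,b4,b5}: {b0,b1,b3} ∩ {b0,b4} ∩ {b0,b5} = {b0}; idom=b0

DF walk-up:
  join b4 pred b0: · stop@b0
  join b4 pred b2: b2 stop@b0
  join b5 pred b2: b2 stop@b0
  join b5 pred b3: b3→b1 stop@b0
  join b6 pred b3: b3→b1 stop@b0
  join b6 pred b4: b4 stop@b0
  join b6 pred b5: b5 stop@b0
  b0: DF=∅
  b1: DF={b5,b6}
  b2: DF={b4,b5}
  b3: DF={b5,b6}
  b4: DF={b6}
  b5: DF={b6}
  b6: DF=∅

φ for v: defs {b1,b3,b4,b5}
  DF⁺ = {b5,b6}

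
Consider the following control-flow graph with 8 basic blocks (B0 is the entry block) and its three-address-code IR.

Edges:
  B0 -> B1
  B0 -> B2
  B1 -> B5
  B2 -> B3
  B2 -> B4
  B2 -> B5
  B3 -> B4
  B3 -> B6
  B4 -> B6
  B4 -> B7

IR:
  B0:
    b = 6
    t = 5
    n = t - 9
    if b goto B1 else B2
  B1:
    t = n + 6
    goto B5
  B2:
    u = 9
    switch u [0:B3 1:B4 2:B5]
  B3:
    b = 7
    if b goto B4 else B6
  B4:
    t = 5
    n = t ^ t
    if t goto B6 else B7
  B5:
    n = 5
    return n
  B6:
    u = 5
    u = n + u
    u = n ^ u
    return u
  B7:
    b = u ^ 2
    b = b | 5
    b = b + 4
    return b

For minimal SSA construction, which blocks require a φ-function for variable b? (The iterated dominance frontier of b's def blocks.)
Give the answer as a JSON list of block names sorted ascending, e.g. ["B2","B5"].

idom tree: B1←B0 B2←B0 B3←B2 B4←B2 B5←B0 B6←B2 B7←B4
Join-block Dom:
  B4: preds {B2,B3}: {B0,B2} ∩ {B0,B2,B3} = {B0,B2}; idom=B2
  B5: preds {B1,B2}: {B0,B1} ∩ {B0,B2} = {B0}; idom=B0
  B6: preds {B3,B4}: {B0,B2,B3} ∩ {B0,B2,B4} = {B0,B2}; idom=B2

DF walk-up:
  B4←B2: walk · to B2
  B4←B3: walk B3 to B2
  B5←B1: walk B1 to B0
  B5←B2: walk B2 to B0
  B6←B3: walk B3 to B2
  B6←B4: walk B4 to B2
  B0 → ∅
  B1 → {B5}
  B2 → {B5}
  B3 → {B4,B6}
  B4 → {B6}
  B5 → ∅
  B6 → ∅
  B7 → ∅

φ for b: defs {B0,B3,B7}
  DF⁺ = {B4,B6}

Answer: ["B4", "B6"]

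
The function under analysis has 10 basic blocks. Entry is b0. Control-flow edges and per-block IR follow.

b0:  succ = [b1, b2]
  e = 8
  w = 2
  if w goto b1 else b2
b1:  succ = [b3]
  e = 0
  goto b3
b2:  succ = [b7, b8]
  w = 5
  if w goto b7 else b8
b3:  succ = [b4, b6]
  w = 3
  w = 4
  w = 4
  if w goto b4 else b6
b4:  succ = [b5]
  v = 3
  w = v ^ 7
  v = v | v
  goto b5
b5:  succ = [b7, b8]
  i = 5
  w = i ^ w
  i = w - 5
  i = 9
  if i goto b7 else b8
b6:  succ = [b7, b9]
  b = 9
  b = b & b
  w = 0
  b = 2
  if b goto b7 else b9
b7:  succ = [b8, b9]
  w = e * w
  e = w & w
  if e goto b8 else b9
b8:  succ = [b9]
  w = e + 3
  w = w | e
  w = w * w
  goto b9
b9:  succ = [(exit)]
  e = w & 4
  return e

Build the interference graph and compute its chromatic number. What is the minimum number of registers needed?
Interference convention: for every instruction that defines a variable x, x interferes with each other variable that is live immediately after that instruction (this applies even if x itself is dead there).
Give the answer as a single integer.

Answer: 3

Derivation:
Per-block:
  b0 def {e,w} use ∅
  b1 def {e} use ∅
  b2 def {w} use ∅
  b3 def {w} use ∅
  b4 def {v,w} use ∅
  b5 def {i,w} use {w}
  b6 def {b,w} use ∅
  b7 def {e,w} use {e,w}
  b8 def {w} use {e}
  b9 def {e} use {w}

Backward fixpoint:
  b0: in=∅ out={e}
  b1: in=∅ out={e}
  b2: in={e} out={e,w}
  b3: in={e} out={e}
  b4: in={e} out={e,w}
  b5: in={e,w} out={e,w}
  b6: in={e} out={e,w}
  b7: in={e,w} out={e,w}
  b8: in={e} out={w}
  b9: in={w} out=∅

Conflict graph:
  b — {e,w}
  e — {b,i,v,w}
  i — {e,w}
  v — {e,w}
  w — {b,e,i,v}

Chromatic number:
  lower bound: {b,e,w} mutually conflict ⇒ χ ≥ 3
  3-colouring: R0={e}  R1={w}  R2={b,i,v}
  χ = 3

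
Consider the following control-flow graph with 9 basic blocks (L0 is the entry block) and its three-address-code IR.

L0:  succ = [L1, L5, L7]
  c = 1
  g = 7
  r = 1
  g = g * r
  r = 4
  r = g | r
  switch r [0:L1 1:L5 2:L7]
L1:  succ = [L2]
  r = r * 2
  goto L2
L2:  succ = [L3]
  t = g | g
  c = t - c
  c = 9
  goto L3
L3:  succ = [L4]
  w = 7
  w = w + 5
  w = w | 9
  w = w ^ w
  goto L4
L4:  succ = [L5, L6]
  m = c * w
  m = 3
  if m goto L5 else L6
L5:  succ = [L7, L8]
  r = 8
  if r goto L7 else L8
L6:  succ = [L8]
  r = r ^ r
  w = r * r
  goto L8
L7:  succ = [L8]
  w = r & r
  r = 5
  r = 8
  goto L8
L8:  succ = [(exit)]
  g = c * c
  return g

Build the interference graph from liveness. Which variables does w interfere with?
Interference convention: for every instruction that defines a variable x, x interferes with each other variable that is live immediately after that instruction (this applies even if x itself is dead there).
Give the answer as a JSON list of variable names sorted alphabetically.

Answer: ["c", "r"]

Analysis:
Per-block:
  L0: def={c,g,r} ue=∅
  L1: def={r} ue={r}
  L2: def={c,t} ue={c,g}
  L3: def={w} ue=∅
  L4: def={m} ue={c,w}
  L5: def={r} ue=∅
  L6: def={r,w} ue={r}
  L7: def={r,w} ue={r}
  L8: def={g} ue={c}

Liveness:
  L0: in=∅ out={c,g,r}
  L1: in={c,g,r} out={c,g,r}
  L2: in={c,g,r} out={c,r}
  L3: in={c,r} out={c,r,w}
  L4: in={c,r,w} out={c,r}
  L5: in={c} out={c,r}
  L6: in={c,r} out={c}
  L7: in={c,r} out={c}
  L8: in={c} out=∅

Interfere edges:
  c↔{g,m,r,t,w}
  g↔{c,r}
  m↔{c,r}
  r↔{c,g,m,t,w}
  t↔{c,r}
  w↔{c,r}

N(w) = ["c", "r"]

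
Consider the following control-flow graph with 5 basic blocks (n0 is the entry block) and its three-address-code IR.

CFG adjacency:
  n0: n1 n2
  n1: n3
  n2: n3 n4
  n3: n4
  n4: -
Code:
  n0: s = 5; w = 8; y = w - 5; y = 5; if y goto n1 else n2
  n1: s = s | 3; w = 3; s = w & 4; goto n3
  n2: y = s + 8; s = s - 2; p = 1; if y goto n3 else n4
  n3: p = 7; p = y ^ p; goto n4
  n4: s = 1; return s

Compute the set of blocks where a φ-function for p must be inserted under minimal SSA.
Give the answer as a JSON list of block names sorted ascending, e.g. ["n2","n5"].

Answer: ["n3", "n4"]

Working:
idom tree: n1←n0 n2←n0 n3←n0 n4←n0
Dom∩ at merges:
  n3: preds {n1,n2}: {n0,n1} ∩ {n0,n2} = {n0}; idom=n0
  n4: preds {n2,n3}: {n0,n2} ∩ {n0,n3} = {n0}; idom=n0

DF derivation:
  n3←n1: walk n1 to n0
  n3←n2: walk n2 to n0
  n4←n2: walk n2 to n0
  n4←n3: walk n3 to n0
  n0 → ∅
  n1 → {n3}
  n2 → {n3,n4}
  n3 → {n4}
  n4 → ∅

φ for p: defs {n2,n3}
  DF⁺ = {n3,n4}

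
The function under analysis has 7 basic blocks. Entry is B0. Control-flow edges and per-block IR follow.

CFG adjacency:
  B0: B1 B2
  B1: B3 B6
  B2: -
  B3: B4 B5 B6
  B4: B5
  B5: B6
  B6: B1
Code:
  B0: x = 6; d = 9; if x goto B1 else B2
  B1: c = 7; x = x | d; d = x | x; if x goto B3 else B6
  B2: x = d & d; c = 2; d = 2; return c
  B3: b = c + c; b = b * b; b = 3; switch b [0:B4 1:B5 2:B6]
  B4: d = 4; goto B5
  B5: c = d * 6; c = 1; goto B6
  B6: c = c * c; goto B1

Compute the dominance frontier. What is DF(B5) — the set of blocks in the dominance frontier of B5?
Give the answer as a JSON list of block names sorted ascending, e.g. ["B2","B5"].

Answer: ["B6"]

Derivation:
idom tree: B1←B0 B2←B0 B3←B1 B4←B3 B5←B3 B6←B1
Dom∩ at merges:
  B1: preds {B0,B6}: {B0} ∩ {B0,B1,B6} = {B0}; idom=B0
  B5: preds {B3,B4}: {B0,B1,B3} ∩ {B0,B1,B3,B4} = {B0,B1,B3}; idom=B3
  B6: preds {B1,B3,B5}: {B0,B1} ∩ {B0,B1,B3} ∩ {B0,B1,B3,B5} = {B0,B1}; idom=B1

DF derivation:
  B1←B0: walk · to B0
  B1←B6: walk B6→B1 to B0
  B5←B3: walk · to B3
  B5←B4: walk B4 to B3
  B6←B1: walk · to B1
  B6←B3: walk B3 to B1
  B6←B5: walk B5→B3 to B1
  B0 → ∅
  B1 → {B1}
  B2 → ∅
  B3 → {B6}
  B4 → {B5}
  B5 → {B6}
  B6 → {B1}

DF(B5) = ["B6"]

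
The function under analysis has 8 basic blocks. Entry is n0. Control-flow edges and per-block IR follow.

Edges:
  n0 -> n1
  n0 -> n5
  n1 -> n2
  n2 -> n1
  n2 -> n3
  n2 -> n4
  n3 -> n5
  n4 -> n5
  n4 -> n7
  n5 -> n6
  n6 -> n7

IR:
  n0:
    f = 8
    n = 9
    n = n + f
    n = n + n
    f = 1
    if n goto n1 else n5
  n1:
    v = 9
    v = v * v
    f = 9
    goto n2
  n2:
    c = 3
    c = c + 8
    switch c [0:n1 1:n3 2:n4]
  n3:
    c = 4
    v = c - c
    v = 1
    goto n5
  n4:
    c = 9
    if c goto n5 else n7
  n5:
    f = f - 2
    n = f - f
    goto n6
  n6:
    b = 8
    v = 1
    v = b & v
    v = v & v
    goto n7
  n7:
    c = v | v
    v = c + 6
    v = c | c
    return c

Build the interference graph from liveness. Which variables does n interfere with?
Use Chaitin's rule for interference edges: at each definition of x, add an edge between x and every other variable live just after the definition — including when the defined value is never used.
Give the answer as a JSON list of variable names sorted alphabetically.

Answer: ["f"]

Analysis:
Block summaries:
  n0: def={f,n} ue=∅
  n1: def={f,v} ue=∅
  n2: def={c} ue=∅
  n3: def={c,v} ue=∅
  n4: def={c} ue=∅
  n5: def={f,n} ue={f}
  n6: def={b,v} ue=∅
  n7: def={c,v} ue={v}

Liveness:
  live n0: ∅→{f}
  live n1: ∅→{f,v}
  live n2: {f,v}→{f,v}
  live n3: {f}→{f}
  live n4: {f,v}→{f,v}
  live n5: {f}→∅
  live n6: ∅→{v}
  live n7: {v}→∅

Interference:
  b — {v}
  c — {f,v}
  f — {c,n,v}
  n — {f}
  v — {b,c,f}

N(n) = ["f"]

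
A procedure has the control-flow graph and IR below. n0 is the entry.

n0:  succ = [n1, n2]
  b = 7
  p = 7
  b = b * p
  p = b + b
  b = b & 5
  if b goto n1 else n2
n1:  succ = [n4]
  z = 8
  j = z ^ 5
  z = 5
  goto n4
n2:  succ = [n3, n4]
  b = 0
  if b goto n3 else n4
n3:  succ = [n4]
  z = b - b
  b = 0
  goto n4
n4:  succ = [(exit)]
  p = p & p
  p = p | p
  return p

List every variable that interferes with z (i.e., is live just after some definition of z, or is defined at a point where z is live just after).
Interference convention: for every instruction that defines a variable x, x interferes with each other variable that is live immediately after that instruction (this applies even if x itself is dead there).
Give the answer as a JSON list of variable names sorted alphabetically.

def/use:
  n0 def {b,p} use ∅
  n1 def {j,z} use ∅
  n2 def {b} use ∅
  n3 def {b,z} use {b}
  n4 def {p} use {p}

Backward fixpoint:
  n0 li=∅ lo={p}
  n1 li={p} lo={p}
  n2 li={p} lo={b,p}
  n3 li={b,p} lo={p}
  n4 li={p} lo=∅

Interfere edges:
  b: {p}
  j: {p}
  p: {b,j,z}
  z: {p}

N(z) = ["p"]

Answer: ["p"]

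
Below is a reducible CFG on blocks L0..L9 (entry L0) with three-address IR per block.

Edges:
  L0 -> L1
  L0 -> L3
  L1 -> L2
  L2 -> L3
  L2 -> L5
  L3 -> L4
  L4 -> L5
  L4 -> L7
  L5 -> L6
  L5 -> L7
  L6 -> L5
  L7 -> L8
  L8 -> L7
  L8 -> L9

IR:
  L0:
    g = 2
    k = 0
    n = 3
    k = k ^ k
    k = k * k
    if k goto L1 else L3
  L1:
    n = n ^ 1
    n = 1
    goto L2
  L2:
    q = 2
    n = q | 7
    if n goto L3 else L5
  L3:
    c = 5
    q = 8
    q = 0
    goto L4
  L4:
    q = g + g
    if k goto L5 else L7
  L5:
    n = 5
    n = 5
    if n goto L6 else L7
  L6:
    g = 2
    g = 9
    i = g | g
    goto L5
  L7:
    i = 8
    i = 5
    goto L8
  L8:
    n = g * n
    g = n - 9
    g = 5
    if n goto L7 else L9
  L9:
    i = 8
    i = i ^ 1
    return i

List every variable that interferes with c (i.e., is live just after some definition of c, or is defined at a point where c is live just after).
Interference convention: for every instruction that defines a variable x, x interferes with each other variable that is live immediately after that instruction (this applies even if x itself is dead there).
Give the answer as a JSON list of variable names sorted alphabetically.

Block summaries:
  L0: def={g,k,n} ue=∅
  L1: def={n} ue={n}
  L2: def={n,q} ue=∅
  L3: def={c,q} ue=∅
  L4: def={q} ue={g,k}
  L5: def={n} ue=∅
  L6: def={g,i} ue=∅
  L7: def={i} ue=∅
  L8: def={g,n} ue={g,n}
  L9: def={i} ue=∅

Liveness:
  L0 li=∅ lo={g,k,n}
  L1 li={g,k,n} lo={g,k}
  L2 li={g,k} lo={g,k,n}
  L3 li={g,k,n} lo={g,k,n}
  L4 li={g,k,n} lo={g,n}
  L5 li={g} lo={g,n}
  L6 li=∅ lo={g}
  L7 li={g,n} lo={g,n}
  L8 li={g,n} lo={g,n}
  L9 li=∅ lo=∅

Interfere edges:
  c: {g,k,n}
  g: {c,i,k,n,q}
  i: {g,n}
  k: {c,g,n,q}
  n: {c,g,i,k,q}
  q: {g,k,n}

N(c) = ["g", "k", "n"]

Answer: ["g", "k", "n"]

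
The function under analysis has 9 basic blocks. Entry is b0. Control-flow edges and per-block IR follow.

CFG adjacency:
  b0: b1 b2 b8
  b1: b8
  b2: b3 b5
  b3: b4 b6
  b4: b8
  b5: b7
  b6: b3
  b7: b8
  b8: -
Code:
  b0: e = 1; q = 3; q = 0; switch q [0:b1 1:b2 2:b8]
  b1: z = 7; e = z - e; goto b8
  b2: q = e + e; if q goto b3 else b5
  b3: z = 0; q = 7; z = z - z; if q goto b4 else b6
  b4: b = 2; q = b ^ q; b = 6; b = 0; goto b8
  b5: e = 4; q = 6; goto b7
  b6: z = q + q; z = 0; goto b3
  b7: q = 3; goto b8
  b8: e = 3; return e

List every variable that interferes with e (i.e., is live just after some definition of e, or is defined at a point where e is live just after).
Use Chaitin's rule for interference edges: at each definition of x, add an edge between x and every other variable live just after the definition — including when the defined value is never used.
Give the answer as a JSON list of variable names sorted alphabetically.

Block summaries:
  b0: def={e,q} ue=∅
  b1: def={e,z} ue={e}
  b2: def={q} ue={e}
  b3: def={q,z} ue=∅
  b4: def={b,q} ue={q}
  b5: def={e,q} ue=∅
  b6: def={z} ue={q}
  b7: def={q} ue=∅
  b8: def={e} ue=∅

Liveness:
  live b0: ∅→{e}
  live b1: {e}→∅
  live b2: {e}→∅
  live b3: ∅→{q}
  live b4: {q}→∅
  live b5: ∅→∅
  live b6: {q}→∅
  live b7: ∅→∅
  live b8: ∅→∅

Interference:
  b — {q}
  e — {q,z}
  q — {b,e,z}
  z — {e,q}

N(e) = ["q", "z"]

Answer: ["q", "z"]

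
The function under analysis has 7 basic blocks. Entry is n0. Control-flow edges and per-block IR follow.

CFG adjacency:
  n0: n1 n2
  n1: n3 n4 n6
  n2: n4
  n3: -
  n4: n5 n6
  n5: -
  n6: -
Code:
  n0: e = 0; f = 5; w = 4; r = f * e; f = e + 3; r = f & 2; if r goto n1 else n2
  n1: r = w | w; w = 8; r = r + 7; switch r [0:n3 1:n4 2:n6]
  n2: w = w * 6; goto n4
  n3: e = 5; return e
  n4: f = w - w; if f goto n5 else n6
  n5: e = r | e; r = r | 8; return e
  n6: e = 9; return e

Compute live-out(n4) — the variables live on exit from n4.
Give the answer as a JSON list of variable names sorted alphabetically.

Answer: ["e", "r"]

Working:
def/use:
  n0: def={e,f,r,w} ue=∅
  n1: def={r,w} ue={w}
  n2: def={w} ue={w}
  n3: def={e} ue=∅
  n4: def={f} ue={w}
  n5: def={e,r} ue={e,r}
  n6: def={e} ue=∅

Liveness:
  n0 li=∅ lo={e,r,w}
  n1 li={e,w} lo={e,r,w}
  n2 li={e,r,w} lo={e,r,w}
  n3 li=∅ lo=∅
  n4 li={e,r,w} lo={e,r}
  n5 li={e,r} lo=∅
  n6 li=∅ lo=∅

live-out(n4) = ["e", "r"]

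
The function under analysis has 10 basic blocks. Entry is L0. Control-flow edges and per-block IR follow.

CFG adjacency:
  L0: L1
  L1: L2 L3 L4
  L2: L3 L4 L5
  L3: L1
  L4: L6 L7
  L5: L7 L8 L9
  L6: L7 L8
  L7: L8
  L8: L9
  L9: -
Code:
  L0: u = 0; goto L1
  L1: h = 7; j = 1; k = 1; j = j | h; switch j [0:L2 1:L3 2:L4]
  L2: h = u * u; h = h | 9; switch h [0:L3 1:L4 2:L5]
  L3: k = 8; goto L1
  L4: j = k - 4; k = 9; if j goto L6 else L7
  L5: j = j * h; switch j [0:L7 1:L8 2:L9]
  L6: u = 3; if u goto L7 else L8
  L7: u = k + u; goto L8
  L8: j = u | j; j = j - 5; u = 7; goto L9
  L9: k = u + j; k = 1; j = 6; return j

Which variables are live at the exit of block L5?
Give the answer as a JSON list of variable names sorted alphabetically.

Per-block:
  L0 def {u} use ∅
  L1 def {h,j,k} use ∅
  L2 def {h} use {u}
  L3 def {k} use ∅
  L4 def {j,k} use {k}
  L5 def {j} use {h,j}
  L6 def {u} use ∅
  L7 def {u} use {k,u}
  L8 def {j,u} use {j,u}
  L9 def {j,k} use {j,u}

Backward fixpoint:
  live L0: ∅→{u}
  live L1: {u}→{j,k,u}
  live L2: {j,k,u}→{h,j,k,u}
  live L3: {u}→{u}
  live L4: {k,u}→{j,k,u}
  live L5: {h,j,k,u}→{j,k,u}
  live L6: {j,k}→{j,k,u}
  live L7: {j,k,u}→{j,u}
  live L8: {j,u}→{j,u}
  live L9: {j,u}→∅

live-out(L5) = ["j", "k", "u"]

Answer: ["j", "k", "u"]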